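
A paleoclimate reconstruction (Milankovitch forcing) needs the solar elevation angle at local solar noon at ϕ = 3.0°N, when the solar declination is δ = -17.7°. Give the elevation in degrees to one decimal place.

69.3°

At local noon the hour angle is zero, so the zenith angle equals |ϕ − δ| = |+3.0° − (-17.700°)| = 20.700°.
Elevation = 90° − 20.700° = 69.3°.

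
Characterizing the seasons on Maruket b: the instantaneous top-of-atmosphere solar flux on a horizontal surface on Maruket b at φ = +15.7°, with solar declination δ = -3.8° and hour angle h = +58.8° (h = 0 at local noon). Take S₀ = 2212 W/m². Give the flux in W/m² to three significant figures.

1.06e+03 W/m²

cos θ_z = sin φ sin δ + cos φ cos δ cos h = -0.017934 + 0.497604 = 0.479670.
Flux = S₀ · cos θ_z = 2212 × 0.479670 = 1061 W/m².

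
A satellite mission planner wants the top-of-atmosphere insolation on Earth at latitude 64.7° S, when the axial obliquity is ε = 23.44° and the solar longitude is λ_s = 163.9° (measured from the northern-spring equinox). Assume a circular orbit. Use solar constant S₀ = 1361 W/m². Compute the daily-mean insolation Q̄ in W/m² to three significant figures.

Q̄ ≈ 121 W/m²

Solar declination: sin δ = sin ε · sin λ_s = sin 23.44° × sin 163.9° = 0.11031, so δ = +6.333°.
cos H₀ = −tan(-64.7°) tan(+6.333°) = 0.2348, H₀ = 1.3338 rad.
Bracket: H₀ sin φ sin δ + cos φ cos δ sin H₀ = 1.3338×-0.90408×0.11031 + 0.42736×0.99390×0.97204 = -0.133019 + 0.412877 = 0.279858.
Q̄ = (S₀/π) × [bracket] = (1361/π) × 0.279858 = 121.2 W/m².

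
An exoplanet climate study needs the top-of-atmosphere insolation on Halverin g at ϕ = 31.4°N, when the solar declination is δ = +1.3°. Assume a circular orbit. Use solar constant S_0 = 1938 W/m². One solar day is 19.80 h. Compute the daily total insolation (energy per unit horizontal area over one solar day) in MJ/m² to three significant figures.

38.3 MJ/m²

cos h₀ = −tan(+31.4°) tan(+1.300°) = -0.0139, h₀ = 1.5846 rad.
Bracket: h₀ sin ϕ sin δ + cos ϕ cos δ sin h₀ = 1.5846×0.52101×0.02269 + 0.85355×0.99974×0.99990 = 0.018733 + 0.853243 = 0.871976.
Q̄ = (S_0/π) × [bracket] = (1938/π) × 0.871976 = 537.91 W/m².
Daily total = Q̄ × 19.80 h × 3600 s/h = 537.91 × 19.80 × 3600 / 10⁶ = 38.34 MJ/m².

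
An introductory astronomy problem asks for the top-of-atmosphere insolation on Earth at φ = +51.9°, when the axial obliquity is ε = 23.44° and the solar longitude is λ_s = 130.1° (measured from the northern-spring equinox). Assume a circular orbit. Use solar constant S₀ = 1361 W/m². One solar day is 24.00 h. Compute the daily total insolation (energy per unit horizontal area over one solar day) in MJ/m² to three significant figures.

37.9 MJ/m²

Solar declination: sin δ = sin ε · sin λ_s = sin 23.44° × sin 130.1° = 0.30428, so δ = +17.715°.
cos H₀ = −tan(+51.9°) tan(+17.715°) = -0.4074, H₀ = 1.9904 rad.
Bracket: H₀ sin φ sin δ + cos φ cos δ sin H₀ = 1.9904×0.78694×0.30428 + 0.61704×0.95258×0.91326 = 0.476601 + 0.536796 = 1.013397.
Q̄ = (S₀/π) × [bracket] = (1361/π) × 1.013397 = 439.02 W/m².
Daily total = Q̄ × 24.00 h × 3600 s/h = 439.02 × 24.00 × 3600 / 10⁶ = 37.93 MJ/m².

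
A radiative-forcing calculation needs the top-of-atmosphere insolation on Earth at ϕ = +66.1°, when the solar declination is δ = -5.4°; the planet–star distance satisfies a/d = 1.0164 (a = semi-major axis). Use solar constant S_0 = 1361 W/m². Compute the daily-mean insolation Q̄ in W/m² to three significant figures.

Q̄ ≈ 124 W/m²

cos h₀ = −tan(+66.1°) tan(-5.400°) = 0.2133, h₀ = 1.3558 rad.
Bracket: h₀ sin ϕ sin δ + cos ϕ cos δ sin h₀ = 1.3558×0.91425×-0.09411 + 0.40514×0.99556×0.97698 = -0.116653 + 0.394056 = 0.277403.
Inverse-square distance factor (a/d)² = 1.0164² = 1.033069.
Q̄ = (S_0/π) × 1.033069 × [bracket] = (1361/π) × 1.033069 × 0.277403 = 124.2 W/m².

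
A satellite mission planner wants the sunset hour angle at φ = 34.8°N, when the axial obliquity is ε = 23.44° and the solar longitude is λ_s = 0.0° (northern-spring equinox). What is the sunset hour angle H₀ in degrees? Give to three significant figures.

Solar declination: sin δ = sin ε · sin λ_s = sin 23.44° × sin 0.0° = 0.00000, so δ = +0.000°.
cos H₀ = −tan φ · tan δ = −tan(+34.8°) × tan(+0.000°) = -0.0000, so H₀ = 1.5708 rad = 90.00°.

H₀ = 90.0°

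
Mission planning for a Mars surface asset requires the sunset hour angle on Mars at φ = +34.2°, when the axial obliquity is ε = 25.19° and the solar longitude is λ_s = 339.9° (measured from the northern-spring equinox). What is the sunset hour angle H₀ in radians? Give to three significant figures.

Solar declination: sin δ = sin ε · sin λ_s = sin 25.19° × sin 339.9° = -0.14627, so δ = -8.411°.
cos H₀ = −tan φ · tan δ = −tan(+34.2°) × tan(-8.411°) = 0.1005, so H₀ = 1.4701 rad = 84.23°.

H₀ = 1.47 rad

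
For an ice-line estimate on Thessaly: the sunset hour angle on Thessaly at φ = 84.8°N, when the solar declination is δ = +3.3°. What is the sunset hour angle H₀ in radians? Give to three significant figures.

H₀ = 2.26 rad

cos H₀ = −tan φ · tan δ = −tan(+84.8°) × tan(+3.300°) = -0.6336, so H₀ = 2.2570 rad = 129.31°.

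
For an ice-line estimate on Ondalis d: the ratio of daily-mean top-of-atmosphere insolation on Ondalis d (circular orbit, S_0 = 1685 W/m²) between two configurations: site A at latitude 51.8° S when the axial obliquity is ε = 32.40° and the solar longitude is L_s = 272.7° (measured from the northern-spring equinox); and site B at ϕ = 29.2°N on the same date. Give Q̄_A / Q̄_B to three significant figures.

— Configuration A (ϕ=-51.8°):
Solar declination: sin δ = sin ε · sin L_s = sin 32.40° × sin 272.7° = -0.53523, so δ = -32.360°.
cos h₀ = −tan(-51.8°) tan(-32.360°) = -0.8052, h₀ = 2.5068 rad.
Bracket: h₀ sin ϕ sin δ + cos ϕ cos δ sin h₀ = 2.5068×-0.78586×-0.53523 + 0.61841×0.84471×0.59300 = 1.054400 + 0.309770 = 1.364170.
Q̄ = (S_0/π) × [bracket] = (1685/π) × 1.364170 = 731.68 W/m².
— Configuration B (ϕ=+29.2°):
cos h₀ = −tan(+29.2°) tan(-32.360°) = 0.3541, h₀ = 1.2088 rad.
Bracket: h₀ sin ϕ sin δ + cos ϕ cos δ sin h₀ = 1.2088×0.48786×-0.53523 + 0.87292×0.84471×0.93520 = -0.315639 + 0.689583 = 0.373944.
Q̄ = (S_0/π) × [bracket] = (1685/π) × 0.373944 = 200.57 W/m².
Ratio Q̄_A / Q̄_B = 731.68 / 200.57 = 3.648.

Q̄_A / Q̄_B ≈ 3.65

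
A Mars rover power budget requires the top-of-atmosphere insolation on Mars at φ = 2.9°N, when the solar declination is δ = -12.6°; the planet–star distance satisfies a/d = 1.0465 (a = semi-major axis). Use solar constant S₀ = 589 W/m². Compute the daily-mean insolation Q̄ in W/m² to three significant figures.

cos H₀ = −tan(+2.9°) tan(-12.600°) = 0.0113, H₀ = 1.5595 rad.
Bracket: H₀ sin φ sin δ + cos φ cos δ sin H₀ = 1.5595×0.05059×-0.21814 + 0.99872×0.97592×0.99994 = -0.017210 + 0.974612 = 0.957402.
Inverse-square distance factor (a/d)² = 1.0465² = 1.095162.
Q̄ = (S₀/π) × 1.095162 × [bracket] = (589/π) × 1.095162 × 0.957402 = 196.6 W/m².

Q̄ ≈ 197 W/m²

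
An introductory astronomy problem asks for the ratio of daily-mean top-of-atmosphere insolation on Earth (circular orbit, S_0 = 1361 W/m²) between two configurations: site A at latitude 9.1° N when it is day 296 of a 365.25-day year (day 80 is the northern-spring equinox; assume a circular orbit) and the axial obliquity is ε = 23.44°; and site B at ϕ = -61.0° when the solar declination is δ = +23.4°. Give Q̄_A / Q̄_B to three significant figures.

— Configuration A (ϕ=+9.1°):
Solar longitude: L_s = 360° × (296 − 80)/365.25 = 212.895°.
sin δ = sin 23.44° × sin 212.895° = -0.21604, so δ = -12.477°.
cos h₀ = −tan(+9.1°) tan(-12.477°) = 0.0354, h₀ = 1.5353 rad.
Bracket: h₀ sin ϕ sin δ + cos ϕ cos δ sin h₀ = 1.5353×0.15816×-0.21604 + 0.98741×0.97638×0.99937 = -0.052459 + 0.963480 = 0.911021.
Q̄ = (S_0/π) × [bracket] = (1361/π) × 0.911021 = 394.67 W/m².
— Configuration B (ϕ=-61.0°):
cos h₀ = −tan(-61.0°) tan(+23.400°) = 0.7807, h₀ = 0.6750 rad.
Bracket: h₀ sin ϕ sin δ + cos ϕ cos δ sin h₀ = 0.6750×-0.87462×0.39715 + 0.48481×0.91775×0.62493 = -0.234465 + 0.278053 = 0.043588.
Q̄ = (S_0/π) × [bracket] = (1361/π) × 0.043588 = 18.883 W/m².
Ratio Q̄_A / Q̄_B = 394.67 / 18.883 = 20.90.

Q̄_A / Q̄_B ≈ 20.9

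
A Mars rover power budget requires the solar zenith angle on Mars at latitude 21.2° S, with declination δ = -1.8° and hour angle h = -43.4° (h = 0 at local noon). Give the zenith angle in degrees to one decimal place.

cos θ_z = sin φ sin δ + cos φ cos δ cos h = 0.011359 + 0.677069 = 0.688428.
θ_z = arccos(0.688428) = 46.5°.

θ_z = 46.5°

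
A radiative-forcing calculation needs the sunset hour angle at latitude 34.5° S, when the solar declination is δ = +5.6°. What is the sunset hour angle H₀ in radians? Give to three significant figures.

H₀ = 1.50 rad

cos H₀ = −tan φ · tan δ = −tan(-34.5°) × tan(+5.600°) = 0.0674, so H₀ = 1.5034 rad = 86.14°.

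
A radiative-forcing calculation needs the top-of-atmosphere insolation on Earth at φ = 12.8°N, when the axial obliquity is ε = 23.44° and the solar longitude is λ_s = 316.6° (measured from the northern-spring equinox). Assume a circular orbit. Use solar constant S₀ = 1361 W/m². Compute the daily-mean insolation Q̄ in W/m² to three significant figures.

Q̄ ≈ 366 W/m²

Solar declination: sin δ = sin ε · sin λ_s = sin 23.44° × sin 316.6° = -0.27332, so δ = -15.862°.
cos H₀ = −tan(+12.8°) tan(-15.862°) = 0.0646, H₀ = 1.5062 rad.
Bracket: H₀ sin φ sin δ + cos φ cos δ sin H₀ = 1.5062×0.22155×-0.27332 + 0.97515×0.96192×0.99791 = -0.091207 + 0.936056 = 0.844849.
Q̄ = (S₀/π) × [bracket] = (1361/π) × 0.844849 = 366.0 W/m².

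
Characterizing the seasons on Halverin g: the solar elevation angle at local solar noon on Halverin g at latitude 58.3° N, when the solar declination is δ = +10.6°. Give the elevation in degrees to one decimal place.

At local noon the hour angle is zero, so the zenith angle equals |φ − δ| = |+58.3° − (+10.600°)| = 47.700°.
Elevation = 90° − 47.700° = 42.3°.

42.3°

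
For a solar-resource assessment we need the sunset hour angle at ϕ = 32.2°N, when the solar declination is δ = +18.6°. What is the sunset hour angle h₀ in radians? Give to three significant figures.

h₀ = 1.78 rad

cos h₀ = −tan ϕ · tan δ = −tan(+32.2°) × tan(+18.600°) = -0.2119, so h₀ = 1.7843 rad = 102.24°.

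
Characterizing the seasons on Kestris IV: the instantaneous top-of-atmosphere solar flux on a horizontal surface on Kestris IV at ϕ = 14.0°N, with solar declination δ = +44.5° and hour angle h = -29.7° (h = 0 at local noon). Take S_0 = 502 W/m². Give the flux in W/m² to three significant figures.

cos θ_z = sin ϕ sin δ + cos ϕ cos δ cos h = 0.169565 + 0.601148 = 0.770713.
Flux = S_0 · cos θ_z = 502 × 0.770713 = 386.9 W/m².

387 W/m²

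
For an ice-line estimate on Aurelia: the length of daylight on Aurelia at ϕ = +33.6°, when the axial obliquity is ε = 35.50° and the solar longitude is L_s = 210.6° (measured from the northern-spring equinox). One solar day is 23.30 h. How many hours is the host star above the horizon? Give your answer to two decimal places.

Solar declination: sin δ = sin ε · sin L_s = sin 35.50° × sin 210.6° = -0.29560, so δ = -17.194°.
cos h₀ = −tan ϕ · tan δ = −tan(+33.6°) × tan(-17.194°) = 0.2056, so h₀ = 1.3637 rad = 78.14°.
Daylight = 2h₀/(2π) × 23.30 h = (1.3637/π) × 23.30 = 10.11 h.

10.11 h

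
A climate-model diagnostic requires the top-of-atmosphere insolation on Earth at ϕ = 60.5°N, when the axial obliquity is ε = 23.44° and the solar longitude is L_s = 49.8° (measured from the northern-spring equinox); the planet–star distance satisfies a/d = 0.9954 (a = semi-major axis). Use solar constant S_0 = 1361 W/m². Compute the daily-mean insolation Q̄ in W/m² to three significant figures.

Q̄ ≈ 413 W/m²

Solar declination: sin δ = sin ε · sin L_s = sin 23.44° × sin 49.8° = 0.30383, so δ = +17.688°.
cos h₀ = −tan(+60.5°) tan(+17.688°) = -0.5637, h₀ = 2.1696 rad.
Bracket: h₀ sin ϕ sin δ + cos ϕ cos δ sin h₀ = 2.1696×0.87036×0.30383 + 0.49242×0.95273×0.82601 = 0.573732 + 0.387517 = 0.961249.
Inverse-square distance factor (a/d)² = 0.9954² = 0.990821.
Q̄ = (S_0/π) × 0.990821 × [bracket] = (1361/π) × 0.990821 × 0.961249 = 412.6 W/m².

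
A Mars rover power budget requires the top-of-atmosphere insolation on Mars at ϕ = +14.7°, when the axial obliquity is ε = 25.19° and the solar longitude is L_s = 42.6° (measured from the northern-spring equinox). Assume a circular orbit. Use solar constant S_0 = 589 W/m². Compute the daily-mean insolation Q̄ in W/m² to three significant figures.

Q̄ ≈ 196 W/m²

Solar declination: sin δ = sin ε · sin L_s = sin 25.19° × sin 42.6° = 0.28809, so δ = +16.744°.
cos h₀ = −tan(+14.7°) tan(+16.744°) = -0.0789, h₀ = 1.6498 rad.
Bracket: h₀ sin ϕ sin δ + cos ϕ cos δ sin h₀ = 1.6498×0.25376×0.28809 + 0.96727×0.95760×0.99688 = 0.120610 + 0.923368 = 1.043978.
Q̄ = (S_0/π) × [bracket] = (589/π) × 1.043978 = 195.7 W/m².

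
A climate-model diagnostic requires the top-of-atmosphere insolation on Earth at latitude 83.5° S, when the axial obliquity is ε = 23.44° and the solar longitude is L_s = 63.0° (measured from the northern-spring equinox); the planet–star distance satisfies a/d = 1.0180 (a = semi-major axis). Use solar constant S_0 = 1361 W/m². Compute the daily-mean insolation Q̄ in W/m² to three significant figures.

Solar declination: sin δ = sin ε · sin L_s = sin 23.44° × sin 63.0° = 0.35443, so δ = +20.759°.
cos h₀ = −tan(-83.5°) tan(+20.759°) = 3.3268 ≥ 1 ⇒ polar night, h₀ = 0 and Q̄ = 0.
Inverse-square distance factor (a/d)² = 1.0180² = 1.036324.

Q̄ ≈ 0.00 W/m²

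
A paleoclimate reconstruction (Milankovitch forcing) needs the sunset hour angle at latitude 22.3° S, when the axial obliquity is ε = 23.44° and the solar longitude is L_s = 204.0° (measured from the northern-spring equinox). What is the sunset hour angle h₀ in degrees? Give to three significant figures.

h₀ = 93.9°

Solar declination: sin δ = sin ε · sin L_s = sin 23.44° × sin 204.0° = -0.16180, so δ = -9.311°.
cos h₀ = −tan ϕ · tan δ = −tan(-22.3°) × tan(-9.311°) = -0.0672, so h₀ = 1.6381 rad = 93.86°.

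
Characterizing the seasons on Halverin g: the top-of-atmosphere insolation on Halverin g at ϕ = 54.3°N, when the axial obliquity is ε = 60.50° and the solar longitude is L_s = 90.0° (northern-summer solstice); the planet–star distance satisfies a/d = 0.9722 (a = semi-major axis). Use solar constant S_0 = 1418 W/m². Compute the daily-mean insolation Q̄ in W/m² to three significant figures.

Solar declination: sin δ = sin ε · sin L_s = sin 60.50° × sin 90.0° = 0.87036, so δ = +60.500°.
cos h₀ = −tan(+54.3°) tan(+60.500°) = -2.4597 ≤ −1 ⇒ polar day, h₀ = π.
Bracket: h₀ sin ϕ sin δ + cos ϕ cos δ sin h₀ = 3.1416×0.81208×0.87036 + 0.58354×0.49242×0.00000 = 2.220489 + 0.000000 = 2.220489.
Inverse-square distance factor (a/d)² = 0.9722² = 0.945173.
Q̄ = (S_0/π) × 0.945173 × [bracket] = (1418/π) × 0.945173 × 2.220489 = 947.3 W/m².

Q̄ ≈ 947 W/m²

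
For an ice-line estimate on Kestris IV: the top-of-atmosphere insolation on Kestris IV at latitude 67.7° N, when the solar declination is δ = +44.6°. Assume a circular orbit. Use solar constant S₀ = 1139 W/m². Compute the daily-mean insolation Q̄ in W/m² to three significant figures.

Q̄ ≈ 740 W/m²

cos H₀ = −tan(+67.7°) tan(+44.600°) = -2.4044 ≤ −1 ⇒ polar day, H₀ = π.
Bracket: H₀ sin φ sin δ + cos φ cos δ sin H₀ = 3.1416×0.92521×0.70215 + 0.37946×0.71203×0.00000 = 2.040897 + 0.000000 = 2.040897.
Q̄ = (S₀/π) × [bracket] = (1139/π) × 2.040897 = 739.9 W/m².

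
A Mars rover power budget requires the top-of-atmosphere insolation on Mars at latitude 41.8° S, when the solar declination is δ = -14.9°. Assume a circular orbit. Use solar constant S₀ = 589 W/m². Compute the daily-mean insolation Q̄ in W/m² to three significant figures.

cos H₀ = −tan(-41.8°) tan(-14.900°) = -0.2379, H₀ = 1.8110 rad.
Bracket: H₀ sin φ sin δ + cos φ cos δ sin H₀ = 1.8110×-0.66653×-0.25713 + 0.74548×0.96638×0.97129 = 0.310378 + 0.699734 = 1.010112.
Q̄ = (S₀/π) × [bracket] = (589/π) × 1.010112 = 189.4 W/m².

Q̄ ≈ 189 W/m²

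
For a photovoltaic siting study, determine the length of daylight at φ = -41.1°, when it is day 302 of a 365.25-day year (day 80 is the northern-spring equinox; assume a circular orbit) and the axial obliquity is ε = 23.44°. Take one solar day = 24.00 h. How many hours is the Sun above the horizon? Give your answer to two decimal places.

Solar longitude: λ_s = 360° × (302 − 80)/365.25 = 218.809°.
sin δ = sin 23.44° × sin 218.809° = -0.24930, so δ = -14.436°.
cos H₀ = −tan φ · tan δ = −tan(-41.1°) × tan(-14.436°) = -0.2246, so H₀ = 1.7973 rad = 102.98°.
Daylight = 2H₀/(2π) × 24.00 h = (1.7973/π) × 24.00 = 13.73 h.

13.73 h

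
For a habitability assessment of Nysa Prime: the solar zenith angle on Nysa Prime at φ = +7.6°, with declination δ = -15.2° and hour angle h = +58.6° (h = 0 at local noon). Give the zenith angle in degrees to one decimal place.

θ_z = 62.4°

cos θ_z = sin φ sin δ + cos φ cos δ cos h = -0.034676 + 0.498366 = 0.463690.
θ_z = arccos(0.463690) = 62.4°.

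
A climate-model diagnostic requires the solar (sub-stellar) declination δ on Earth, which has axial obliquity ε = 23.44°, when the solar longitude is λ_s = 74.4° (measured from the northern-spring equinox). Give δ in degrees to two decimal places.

δ = +22.53°

sin δ = sin ε · sin λ_s = sin 23.44° × sin 74.4° = 0.383135.
δ = arcsin(0.383135) = +22.53°.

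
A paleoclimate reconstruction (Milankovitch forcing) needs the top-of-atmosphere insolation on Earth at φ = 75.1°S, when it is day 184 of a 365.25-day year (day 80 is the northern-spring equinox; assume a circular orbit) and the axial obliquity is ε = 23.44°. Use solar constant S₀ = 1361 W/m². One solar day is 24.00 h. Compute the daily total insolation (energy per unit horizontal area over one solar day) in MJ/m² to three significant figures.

0.00 MJ/m²

Solar longitude: λ_s = 360° × (184 − 80)/365.25 = 102.505°.
sin δ = sin 23.44° × sin 102.505° = 0.38835, so δ = +22.852°.
cos H₀ = −tan(-75.1°) tan(+22.852°) = 1.5838 ≥ 1 ⇒ polar night, H₀ = 0 and Q̄ = 0.
Daily total = Q̄ × 24.00 h × 3600 s/h = 0.00 MJ/m².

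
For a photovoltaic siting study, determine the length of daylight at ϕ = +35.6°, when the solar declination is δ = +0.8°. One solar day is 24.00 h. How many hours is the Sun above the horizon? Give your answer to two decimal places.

cos h₀ = −tan ϕ · tan δ = −tan(+35.6°) × tan(+0.800°) = -0.0100, so h₀ = 1.5808 rad = 90.57°.
Daylight = 2h₀/(2π) × 24.00 h = (1.5808/π) × 24.00 = 12.08 h.

12.08 h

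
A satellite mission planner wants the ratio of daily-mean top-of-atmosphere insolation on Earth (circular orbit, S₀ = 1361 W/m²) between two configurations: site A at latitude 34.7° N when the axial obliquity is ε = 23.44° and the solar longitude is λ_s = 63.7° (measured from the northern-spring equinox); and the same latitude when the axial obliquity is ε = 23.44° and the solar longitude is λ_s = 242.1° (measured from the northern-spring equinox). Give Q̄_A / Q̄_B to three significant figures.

— Configuration A (φ=+34.7°):
Solar declination: sin δ = sin ε · sin λ_s = sin 23.44° × sin 63.7° = 0.35661, so δ = +20.892°.
cos H₀ = −tan(+34.7°) tan(+20.892°) = -0.2643, H₀ = 1.8383 rad.
Bracket: H₀ sin φ sin δ + cos φ cos δ sin H₀ = 1.8383×0.56928×0.35661 + 0.82214×0.93425×0.96444 = 0.373195 + 0.740771 = 1.113966.
Q̄ = (S₀/π) × [bracket] = (1361/π) × 1.113966 = 482.59 W/m².
— Configuration B (φ=+34.7°):
Solar declination: sin δ = sin ε · sin λ_s = sin 23.44° × sin 242.1° = -0.35155, so δ = -20.582°.
cos H₀ = −tan(+34.7°) tan(-20.582°) = 0.2600, H₀ = 1.3077 rad.
Bracket: H₀ sin φ sin δ + cos φ cos δ sin H₀ = 1.3077×0.56928×-0.35155 + 0.82214×0.93617×0.96560 = -0.261711 + 0.743186 = 0.481475.
Q̄ = (S₀/π) × [bracket] = (1361/π) × 0.481475 = 208.58 W/m².
Ratio Q̄_A / Q̄_B = 482.59 / 208.58 = 2.314.

Q̄_A / Q̄_B ≈ 2.31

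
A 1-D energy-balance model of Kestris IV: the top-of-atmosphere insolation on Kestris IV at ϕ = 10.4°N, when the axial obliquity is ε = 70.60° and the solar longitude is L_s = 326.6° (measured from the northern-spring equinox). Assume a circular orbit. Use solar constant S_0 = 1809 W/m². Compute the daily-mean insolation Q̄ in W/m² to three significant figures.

Q̄ ≈ 402 W/m²

Solar declination: sin δ = sin ε · sin L_s = sin 70.60° × sin 326.6° = -0.51923, so δ = -31.280°.
cos h₀ = −tan(+10.4°) tan(-31.280°) = 0.1115, h₀ = 1.4591 rad.
Bracket: h₀ sin ϕ sin δ + cos ϕ cos δ sin h₀ = 1.4591×0.18052×-0.51923 + 0.98357×0.85464×0.99376 = -0.136763 + 0.835353 = 0.698590.
Q̄ = (S_0/π) × [bracket] = (1809/π) × 0.698590 = 402.3 W/m².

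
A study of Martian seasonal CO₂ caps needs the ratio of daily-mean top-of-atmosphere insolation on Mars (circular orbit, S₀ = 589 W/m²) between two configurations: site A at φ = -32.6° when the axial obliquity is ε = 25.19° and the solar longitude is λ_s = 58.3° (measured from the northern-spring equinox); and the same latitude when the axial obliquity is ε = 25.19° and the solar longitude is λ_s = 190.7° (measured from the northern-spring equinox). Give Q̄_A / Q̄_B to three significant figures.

— Configuration A (φ=-32.6°):
Solar declination: sin δ = sin ε · sin λ_s = sin 25.19° × sin 58.3° = 0.36212, so δ = +21.231°.
cos H₀ = −tan(-32.6°) tan(+21.231°) = 0.2484, H₀ = 1.3197 rad.
Bracket: H₀ sin φ sin δ + cos φ cos δ sin H₀ = 1.3197×-0.53877×0.36212 + 0.84245×0.93213×0.96864 = -0.257473 + 0.760647 = 0.503174.
Q̄ = (S₀/π) × [bracket] = (589/π) × 0.503174 = 94.337 W/m².
— Configuration B (φ=-32.6°):
Solar declination: sin δ = sin ε · sin λ_s = sin 25.19° × sin 190.7° = -0.07902, so δ = -4.532°.
cos H₀ = −tan(-32.6°) tan(-4.532°) = -0.0507, H₀ = 1.6215 rad.
Bracket: H₀ sin φ sin δ + cos φ cos δ sin H₀ = 1.6215×-0.53877×-0.07902 + 0.84245×0.99687×0.99871 = 0.069033 + 0.838730 = 0.907763.
Q̄ = (S₀/π) × [bracket] = (589/π) × 0.907763 = 170.19 W/m².
Ratio Q̄_A / Q̄_B = 94.337 / 170.19 = 0.5543.

Q̄_A / Q̄_B ≈ 0.554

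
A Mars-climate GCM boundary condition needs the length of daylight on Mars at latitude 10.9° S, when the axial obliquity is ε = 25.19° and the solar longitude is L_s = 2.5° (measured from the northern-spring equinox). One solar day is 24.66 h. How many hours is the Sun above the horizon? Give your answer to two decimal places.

12.30 h

Solar declination: sin δ = sin ε · sin L_s = sin 25.19° × sin 2.5° = 0.01857, so δ = +1.064°.
cos h₀ = −tan ϕ · tan δ = −tan(-10.9°) × tan(+1.064°) = 0.0036, so h₀ = 1.5672 rad = 89.80°.
Daylight = 2h₀/(2π) × 24.66 h = (1.5672/π) × 24.66 = 12.30 h.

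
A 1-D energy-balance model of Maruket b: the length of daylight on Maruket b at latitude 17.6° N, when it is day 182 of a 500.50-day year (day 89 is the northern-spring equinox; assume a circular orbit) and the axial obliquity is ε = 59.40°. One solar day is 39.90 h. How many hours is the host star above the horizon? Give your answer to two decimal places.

25.33 h

Solar longitude: λ_s = 360° × (182 − 89)/500.50 = 66.893°.
sin δ = sin 59.40° × sin 66.893° = 0.79169, so δ = +52.344°.
cos H₀ = −tan φ · tan δ = −tan(+17.6°) × tan(+52.344°) = -0.4111, so H₀ = 1.9944 rad = 114.27°.
Daylight = 2H₀/(2π) × 39.90 h = (1.9944/π) × 39.90 = 25.33 h.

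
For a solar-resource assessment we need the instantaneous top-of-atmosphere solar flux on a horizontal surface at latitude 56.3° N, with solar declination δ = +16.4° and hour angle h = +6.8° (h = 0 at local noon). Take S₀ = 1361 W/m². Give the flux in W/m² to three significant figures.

cos θ_z = sin φ sin δ + cos φ cos δ cos h = 0.234895 + 0.528526 = 0.763421.
Flux = S₀ · cos θ_z = 1361 × 0.763421 = 1039 W/m².

1.04e+03 W/m²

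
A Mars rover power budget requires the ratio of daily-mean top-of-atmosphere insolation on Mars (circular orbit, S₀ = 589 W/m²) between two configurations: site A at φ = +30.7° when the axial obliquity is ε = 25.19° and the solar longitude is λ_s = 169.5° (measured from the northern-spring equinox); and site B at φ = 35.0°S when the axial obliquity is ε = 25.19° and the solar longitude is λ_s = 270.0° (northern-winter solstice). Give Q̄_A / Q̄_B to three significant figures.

— Configuration A (φ=+30.7°):
Solar declination: sin δ = sin ε · sin λ_s = sin 25.19° × sin 169.5° = 0.07756, so δ = +4.449°.
cos H₀ = −tan(+30.7°) tan(+4.449°) = -0.0462, H₀ = 1.6170 rad.
Bracket: H₀ sin φ sin δ + cos φ cos δ sin H₀ = 1.6170×0.51054×0.07756 + 0.85985×0.99699×0.99893 = 0.064029 + 0.856345 = 0.920374.
Q̄ = (S₀/π) × [bracket] = (589/π) × 0.920374 = 172.56 W/m².
— Configuration B (φ=-35.0°):
Solar declination: sin δ = sin ε · sin λ_s = sin 25.19° × sin 270.0° = -0.42562, so δ = -25.190°.
cos H₀ = −tan(-35.0°) tan(-25.190°) = -0.3293, H₀ = 1.9064 rad.
Bracket: H₀ sin φ sin δ + cos φ cos δ sin H₀ = 1.9064×-0.57358×-0.42562 + 0.81915×0.90490×0.94421 = 0.465404 + 0.699895 = 1.165299.
Q̄ = (S₀/π) × [bracket] = (589/π) × 1.165299 = 218.48 W/m².
Ratio Q̄_A / Q̄_B = 172.56 / 218.48 = 0.7898.

Q̄_A / Q̄_B ≈ 0.790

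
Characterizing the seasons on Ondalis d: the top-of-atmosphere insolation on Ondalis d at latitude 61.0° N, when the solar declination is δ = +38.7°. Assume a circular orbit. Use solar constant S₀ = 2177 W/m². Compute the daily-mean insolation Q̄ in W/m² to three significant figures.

cos H₀ = −tan(+61.0°) tan(+38.700°) = -1.4453 ≤ −1 ⇒ polar day, H₀ = π.
Bracket: H₀ sin φ sin δ + cos φ cos δ sin H₀ = 3.1416×0.87462×0.62524 + 0.48481×0.78043×0.00000 = 1.717976 + 0.000000 = 1.717976.
Q̄ = (S₀/π) × [bracket] = (2177/π) × 1.717976 = 1190 W/m².

Q̄ ≈ 1.19e+03 W/m²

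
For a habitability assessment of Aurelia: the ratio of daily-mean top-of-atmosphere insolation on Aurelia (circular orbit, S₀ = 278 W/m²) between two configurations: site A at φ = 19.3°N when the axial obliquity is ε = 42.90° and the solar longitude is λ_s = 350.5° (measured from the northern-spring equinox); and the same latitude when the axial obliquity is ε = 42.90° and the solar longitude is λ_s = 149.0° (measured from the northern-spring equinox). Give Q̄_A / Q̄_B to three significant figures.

— Configuration A (φ=+19.3°):
Solar declination: sin δ = sin ε · sin λ_s = sin 42.90° × sin 350.5° = -0.11235, so δ = -6.451°.
cos H₀ = −tan(+19.3°) tan(-6.451°) = 0.0396, H₀ = 1.5312 rad.
Bracket: H₀ sin φ sin δ + cos φ cos δ sin H₀ = 1.5312×0.33051×-0.11235 + 0.94380×0.99367×0.99922 = -0.056858 + 0.937094 = 0.880236.
Q̄ = (S₀/π) × [bracket] = (278/π) × 0.880236 = 77.892 W/m².
— Configuration B (φ=+19.3°):
Solar declination: sin δ = sin ε · sin λ_s = sin 42.90° × sin 149.0° = 0.35060, so δ = +20.524°.
cos H₀ = −tan(+19.3°) tan(+20.524°) = -0.1311, H₀ = 1.7023 rad.
Bracket: H₀ sin φ sin δ + cos φ cos δ sin H₀ = 1.7023×0.33051×0.35060 + 0.94380×0.93653×0.99137 = 0.197257 + 0.876269 = 1.073526.
Q̄ = (S₀/π) × [bracket] = (278/π) × 1.073526 = 94.996 W/m².
Ratio Q̄_A / Q̄_B = 77.892 / 94.996 = 0.8200.

Q̄_A / Q̄_B ≈ 0.820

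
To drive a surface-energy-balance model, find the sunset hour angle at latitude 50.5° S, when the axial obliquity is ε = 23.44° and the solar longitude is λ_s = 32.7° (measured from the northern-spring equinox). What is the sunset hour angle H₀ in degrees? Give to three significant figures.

H₀ = 74.5°

Solar declination: sin δ = sin ε · sin λ_s = sin 23.44° × sin 32.7° = 0.21490, so δ = +12.410°.
cos H₀ = −tan φ · tan δ = −tan(-50.5°) × tan(+12.410°) = 0.2669, so H₀ = 1.3006 rad = 74.52°.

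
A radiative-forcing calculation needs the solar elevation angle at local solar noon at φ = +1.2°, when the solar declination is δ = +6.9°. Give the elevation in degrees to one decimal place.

At local noon the hour angle is zero, so the zenith angle equals |φ − δ| = |+1.2° − (+6.900°)| = 5.700°.
Elevation = 90° − 5.700° = 84.3°.

84.3°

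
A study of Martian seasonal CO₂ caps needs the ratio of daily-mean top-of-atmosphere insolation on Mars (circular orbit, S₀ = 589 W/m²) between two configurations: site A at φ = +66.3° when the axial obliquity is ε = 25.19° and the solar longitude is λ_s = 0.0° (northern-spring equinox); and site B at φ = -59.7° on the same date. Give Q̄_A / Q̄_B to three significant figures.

Q̄_A / Q̄_B ≈ 0.797

— Configuration A (φ=+66.3°):
Solar declination: sin δ = sin ε · sin λ_s = sin 25.19° × sin 0.0° = 0.00000, so δ = +0.000°.
cos H₀ = −tan(+66.3°) tan(+0.000°) = -0.0000, H₀ = 1.5708 rad.
Bracket: H₀ sin φ sin δ + cos φ cos δ sin H₀ = 1.5708×0.91566×0.00000 + 0.40195×1.00000×1.00000 = 0.000000 + 0.401950 = 0.401950.
Q̄ = (S₀/π) × [bracket] = (589/π) × 0.401950 = 75.359 W/m².
— Configuration B (φ=-59.7°):
cos H₀ = −tan(-59.7°) tan(+0.000°) = 0.0000, H₀ = 1.5708 rad.
Bracket: H₀ sin φ sin δ + cos φ cos δ sin H₀ = 1.5708×-0.86340×0.00000 + 0.50453×1.00000×1.00000 = -0.000000 + 0.504530 = 0.504530.
Q̄ = (S₀/π) × [bracket] = (589/π) × 0.504530 = 94.592 W/m².
Ratio Q̄_A / Q̄_B = 75.359 / 94.592 = 0.7967.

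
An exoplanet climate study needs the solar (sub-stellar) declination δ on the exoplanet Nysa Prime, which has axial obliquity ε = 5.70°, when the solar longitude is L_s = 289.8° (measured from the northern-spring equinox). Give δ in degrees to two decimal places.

δ = -5.36°

sin δ = sin ε · sin L_s = sin 5.70° × sin 289.8° = -0.093448.
δ = arcsin(-0.093448) = -5.36°.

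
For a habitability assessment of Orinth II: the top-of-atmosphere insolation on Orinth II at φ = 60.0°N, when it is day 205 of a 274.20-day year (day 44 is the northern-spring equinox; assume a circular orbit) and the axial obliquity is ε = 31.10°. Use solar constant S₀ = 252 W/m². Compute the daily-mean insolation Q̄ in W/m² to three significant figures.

Q̄ ≈ 13.9 W/m²

Solar longitude: λ_s = 360° × (205 − 44)/274.20 = 211.379°.
sin δ = sin 31.10° × sin 211.379° = -0.26895, so δ = -15.602°.
cos H₀ = −tan(+60.0°) tan(-15.602°) = 0.4837, H₀ = 1.0660 rad.
Bracket: H₀ sin φ sin δ + cos φ cos δ sin H₀ = 1.0660×0.86603×-0.26895 + 0.50000×0.96315×0.87525 = -0.248291 + 0.421499 = 0.173208.
Q̄ = (S₀/π) × [bracket] = (252/π) × 0.173208 = 13.89 W/m².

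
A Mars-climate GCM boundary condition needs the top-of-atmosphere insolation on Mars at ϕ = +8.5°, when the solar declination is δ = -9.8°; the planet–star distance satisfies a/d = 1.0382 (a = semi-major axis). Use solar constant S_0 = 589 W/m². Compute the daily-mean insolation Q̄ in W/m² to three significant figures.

cos h₀ = −tan(+8.5°) tan(-9.800°) = 0.0258, h₀ = 1.5450 rad.
Bracket: h₀ sin ϕ sin δ + cos ϕ cos δ sin h₀ = 1.5450×0.14781×-0.17021 + 0.98902×0.98541×0.99967 = -0.038870 + 0.974269 = 0.935399.
Inverse-square distance factor (a/d)² = 1.0382² = 1.077859.
Q̄ = (S_0/π) × 1.077859 × [bracket] = (589/π) × 1.077859 × 0.935399 = 189.0 W/m².

Q̄ ≈ 189 W/m²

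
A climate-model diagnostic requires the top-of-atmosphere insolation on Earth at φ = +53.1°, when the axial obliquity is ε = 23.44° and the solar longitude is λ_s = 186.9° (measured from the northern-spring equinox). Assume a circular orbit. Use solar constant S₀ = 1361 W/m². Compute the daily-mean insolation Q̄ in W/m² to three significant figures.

Q̄ ≈ 234 W/m²

Solar declination: sin δ = sin ε · sin λ_s = sin 23.44° × sin 186.9° = -0.04779, so δ = -2.739°.
cos H₀ = −tan(+53.1°) tan(-2.739°) = 0.0637, H₀ = 1.5070 rad.
Bracket: H₀ sin φ sin δ + cos φ cos δ sin H₀ = 1.5070×0.79968×-0.04779 + 0.60042×0.99886×0.99797 = -0.057593 + 0.598518 = 0.540925.
Q̄ = (S₀/π) × [bracket] = (1361/π) × 0.540925 = 234.3 W/m².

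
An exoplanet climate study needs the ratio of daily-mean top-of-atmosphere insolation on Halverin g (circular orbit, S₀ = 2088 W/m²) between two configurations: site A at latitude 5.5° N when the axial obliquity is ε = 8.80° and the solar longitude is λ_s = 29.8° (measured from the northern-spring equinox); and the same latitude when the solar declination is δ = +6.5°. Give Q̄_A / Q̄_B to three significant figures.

Q̄_A / Q̄_B ≈ 0.998

— Configuration A (φ=+5.5°):
Solar declination: sin δ = sin ε · sin λ_s = sin 8.80° × sin 29.8° = 0.07603, so δ = +4.360°.
cos H₀ = −tan(+5.5°) tan(+4.360°) = -0.0073, H₀ = 1.5781 rad.
Bracket: H₀ sin φ sin δ + cos φ cos δ sin H₀ = 1.5781×0.09585×0.07603 + 0.99540×0.99711×0.99997 = 0.011500 + 0.992494 = 1.003994.
Q̄ = (S₀/π) × [bracket] = (2088/π) × 1.003994 = 667.29 W/m².
— Configuration B (φ=+5.5°):
cos H₀ = −tan(+5.5°) tan(+6.500°) = -0.0110, H₀ = 1.5818 rad.
Bracket: H₀ sin φ sin δ + cos φ cos δ sin H₀ = 1.5818×0.09585×0.11320 + 0.99540×0.99357×0.99994 = 0.017163 + 0.988940 = 1.006103.
Q̄ = (S₀/π) × [bracket] = (2088/π) × 1.006103 = 668.69 W/m².
Ratio Q̄_A / Q̄_B = 667.29 / 668.69 = 0.9979.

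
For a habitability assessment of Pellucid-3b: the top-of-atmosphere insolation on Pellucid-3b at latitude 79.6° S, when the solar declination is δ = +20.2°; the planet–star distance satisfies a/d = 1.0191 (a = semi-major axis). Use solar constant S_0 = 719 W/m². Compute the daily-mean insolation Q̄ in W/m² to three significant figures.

cos h₀ = −tan(-79.6°) tan(+20.200°) = 2.0047 ≥ 1 ⇒ polar night, h₀ = 0 and Q̄ = 0.
Inverse-square distance factor (a/d)² = 1.0191² = 1.038565.

Q̄ ≈ 0.00 W/m²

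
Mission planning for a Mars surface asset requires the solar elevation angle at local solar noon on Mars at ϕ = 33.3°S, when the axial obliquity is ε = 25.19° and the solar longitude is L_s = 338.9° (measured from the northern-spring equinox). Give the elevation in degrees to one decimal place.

65.5°

Solar declination: sin δ = sin ε · sin L_s = sin 25.19° × sin 338.9° = -0.15322, so δ = -8.814°.
At local noon the hour angle is zero, so the zenith angle equals |ϕ − δ| = |-33.3° − (-8.814°)| = 24.486°.
Elevation = 90° − 24.486° = 65.5°.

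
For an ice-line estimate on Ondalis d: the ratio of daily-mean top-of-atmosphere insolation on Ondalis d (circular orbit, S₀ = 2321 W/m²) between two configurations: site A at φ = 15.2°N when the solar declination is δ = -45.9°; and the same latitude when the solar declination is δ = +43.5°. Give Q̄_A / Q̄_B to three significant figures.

— Configuration A (φ=+15.2°):
cos H₀ = −tan(+15.2°) tan(-45.900°) = 0.2804, H₀ = 1.2866 rad.
Bracket: H₀ sin φ sin δ + cos φ cos δ sin H₀ = 1.2866×0.26219×-0.71813 + 0.96502×0.69591×0.95989 = -0.242249 + 0.644631 = 0.402382.
Q̄ = (S₀/π) × [bracket] = (2321/π) × 0.402382 = 297.28 W/m².
— Configuration B (φ=+15.2°):
cos H₀ = −tan(+15.2°) tan(+43.500°) = -0.2578, H₀ = 1.8316 rad.
Bracket: H₀ sin φ sin δ + cos φ cos δ sin H₀ = 1.8316×0.26219×0.68835 + 0.96502×0.72537×0.96619 = 0.330564 + 0.676330 = 1.006894.
Q̄ = (S₀/π) × [bracket] = (2321/π) × 1.006894 = 743.89 W/m².
Ratio Q̄_A / Q̄_B = 297.28 / 743.89 = 0.3996.

Q̄_A / Q̄_B ≈ 0.400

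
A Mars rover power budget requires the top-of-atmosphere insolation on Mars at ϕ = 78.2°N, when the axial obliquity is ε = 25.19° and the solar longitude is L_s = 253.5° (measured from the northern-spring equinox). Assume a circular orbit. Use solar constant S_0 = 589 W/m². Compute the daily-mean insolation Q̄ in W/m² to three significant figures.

Q̄ ≈ 0.00 W/m²

Solar declination: sin δ = sin ε · sin L_s = sin 25.19° × sin 253.5° = -0.40809, so δ = -24.085°.
cos h₀ = −tan(+78.2°) tan(-24.085°) = 2.1397 ≥ 1 ⇒ polar night, h₀ = 0 and Q̄ = 0.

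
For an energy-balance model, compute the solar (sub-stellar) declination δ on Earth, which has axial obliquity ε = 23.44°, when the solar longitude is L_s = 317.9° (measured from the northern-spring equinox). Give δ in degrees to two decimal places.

sin δ = sin ε · sin L_s = sin 23.44° × sin 317.9° = -0.266688.
δ = arcsin(-0.266688) = -15.47°.

δ = -15.47°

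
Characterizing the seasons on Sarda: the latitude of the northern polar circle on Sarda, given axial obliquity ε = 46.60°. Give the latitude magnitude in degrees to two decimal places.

The polar circle is the lowest latitude that experiences at least one full rotation of continuous daylight at the northern-summer solstice; it lies at |φ| = 90° − ε = 90° − 46.60° = 43.40°.

43.40°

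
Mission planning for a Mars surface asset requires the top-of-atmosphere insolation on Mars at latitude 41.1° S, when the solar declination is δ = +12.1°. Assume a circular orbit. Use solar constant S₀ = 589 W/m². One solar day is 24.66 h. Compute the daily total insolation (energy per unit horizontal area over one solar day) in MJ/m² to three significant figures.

8.88 MJ/m²

cos H₀ = −tan(-41.1°) tan(+12.100°) = 0.1870, H₀ = 1.3827 rad.
Bracket: H₀ sin φ sin δ + cos φ cos δ sin H₀ = 1.3827×-0.65738×0.20962 + 0.75356×0.97778×0.98236 = -0.190536 + 0.723818 = 0.533282.
Q̄ = (S₀/π) × [bracket] = (589/π) × 0.533282 = 99.982 W/m².
Daily total = Q̄ × 24.66 h × 3600 s/h = 99.982 × 24.66 × 3600 / 10⁶ = 8.876 MJ/m².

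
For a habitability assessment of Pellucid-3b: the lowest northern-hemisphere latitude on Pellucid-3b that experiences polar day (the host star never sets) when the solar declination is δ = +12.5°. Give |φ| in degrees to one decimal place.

Polar day requires cos H₀ = −tan φ tan δ ≤ −1, i.e. tan φ tan δ ≥ 1.
The boundary is |tan φ| · |tan δ| = 1, so |φ| = 90° − |δ| = 90° − 12.5° = 77.5° in the northern hemisphere.

|φ| = 77.5°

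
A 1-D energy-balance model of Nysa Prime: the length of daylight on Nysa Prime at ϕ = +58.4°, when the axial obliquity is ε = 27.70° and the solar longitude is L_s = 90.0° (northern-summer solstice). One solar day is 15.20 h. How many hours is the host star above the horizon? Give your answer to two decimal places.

Solar declination: sin δ = sin ε · sin L_s = sin 27.70° × sin 90.0° = 0.46484, so δ = +27.700°.
cos h₀ = −tan ϕ · tan δ = −tan(+58.4°) × tan(+27.700°) = -0.8534, so h₀ = 2.5933 rad = 148.58°.
Daylight = 2h₀/(2π) × 15.20 h = (2.5933/π) × 15.20 = 12.55 h.

12.55 h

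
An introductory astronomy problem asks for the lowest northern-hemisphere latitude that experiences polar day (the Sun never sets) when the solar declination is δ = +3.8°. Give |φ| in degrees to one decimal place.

Polar day requires cos H₀ = −tan φ tan δ ≤ −1, i.e. tan φ tan δ ≥ 1.
The boundary is |tan φ| · |tan δ| = 1, so |φ| = 90° − |δ| = 90° − 3.8° = 86.2° in the northern hemisphere.

|φ| = 86.2°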